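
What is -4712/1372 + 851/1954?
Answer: -2009919/670222 ≈ -2.9989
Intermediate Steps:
-4712/1372 + 851/1954 = -4712*1/1372 + 851*(1/1954) = -1178/343 + 851/1954 = -2009919/670222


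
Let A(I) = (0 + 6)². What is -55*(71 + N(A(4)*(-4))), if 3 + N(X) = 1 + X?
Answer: 4125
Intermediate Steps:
A(I) = 36 (A(I) = 6² = 36)
N(X) = -2 + X (N(X) = -3 + (1 + X) = -2 + X)
-55*(71 + N(A(4)*(-4))) = -55*(71 + (-2 + 36*(-4))) = -55*(71 + (-2 - 144)) = -55*(71 - 146) = -55*(-75) = 4125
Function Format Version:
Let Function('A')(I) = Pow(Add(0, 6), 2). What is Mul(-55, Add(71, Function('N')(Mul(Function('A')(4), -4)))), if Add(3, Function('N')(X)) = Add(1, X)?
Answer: 4125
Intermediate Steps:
Function('A')(I) = 36 (Function('A')(I) = Pow(6, 2) = 36)
Function('N')(X) = Add(-2, X) (Function('N')(X) = Add(-3, Add(1, X)) = Add(-2, X))
Mul(-55, Add(71, Function('N')(Mul(Function('A')(4), -4)))) = Mul(-55, Add(71, Add(-2, Mul(36, -4)))) = Mul(-55, Add(71, Add(-2, -144))) = Mul(-55, Add(71, -146)) = Mul(-55, -75) = 4125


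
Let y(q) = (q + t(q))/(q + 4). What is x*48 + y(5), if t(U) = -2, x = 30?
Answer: 4321/3 ≈ 1440.3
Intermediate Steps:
y(q) = (-2 + q)/(4 + q) (y(q) = (q - 2)/(q + 4) = (-2 + q)/(4 + q))
x*48 + y(5) = 30*48 + (-2 + 5)/(4 + 5) = 1440 + 3/9 = 1440 + (⅑)*3 = 1440 + ⅓ = 4321/3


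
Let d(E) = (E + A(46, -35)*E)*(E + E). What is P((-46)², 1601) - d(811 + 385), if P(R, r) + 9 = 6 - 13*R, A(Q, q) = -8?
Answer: 19998313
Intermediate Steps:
P(R, r) = -3 - 13*R (P(R, r) = -9 + (6 - 13*R) = -3 - 13*R)
d(E) = -14*E² (d(E) = (E - 8*E)*(E + E) = (-7*E)*(2*E) = -14*E²)
P((-46)², 1601) - d(811 + 385) = (-3 - 13*(-46)²) - (-14)*(811 + 385)² = (-3 - 13*2116) - (-14)*1196² = (-3 - 27508) - (-14)*1430416 = -27511 - 1*(-20025824) = -27511 + 20025824 = 19998313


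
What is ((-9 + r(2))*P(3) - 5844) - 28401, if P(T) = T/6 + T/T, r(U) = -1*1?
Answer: -34260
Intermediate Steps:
r(U) = -1
P(T) = 1 + T/6 (P(T) = T*(⅙) + 1 = T/6 + 1 = 1 + T/6)
((-9 + r(2))*P(3) - 5844) - 28401 = ((-9 - 1)*(1 + (⅙)*3) - 5844) - 28401 = (-10*(1 + ½) - 5844) - 28401 = (-10*3/2 - 5844) - 28401 = (-15 - 5844) - 28401 = -5859 - 28401 = -34260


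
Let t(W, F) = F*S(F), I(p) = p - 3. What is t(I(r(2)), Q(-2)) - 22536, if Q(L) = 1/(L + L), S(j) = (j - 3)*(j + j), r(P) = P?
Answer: -721165/32 ≈ -22536.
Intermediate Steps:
S(j) = 2*j*(-3 + j) (S(j) = (-3 + j)*(2*j) = 2*j*(-3 + j))
I(p) = -3 + p
Q(L) = 1/(2*L)
t(W, F) = 2*F²*(-3 + F) (t(W, F) = F*(2*F*(-3 + F)) = 2*F²*(-3 + F))
t(I(r(2)), Q(-2)) - 22536 = 2*((½)/(-2))²*(-3 + (½)/(-2)) - 22536 = 2*((½)*(-½))²*(-3 + (½)*(-½)) - 22536 = 2*(-¼)²*(-3 - ¼) - 22536 = 2*(1/16)*(-13/4) - 22536 = -13/32 - 22536 = -721165/32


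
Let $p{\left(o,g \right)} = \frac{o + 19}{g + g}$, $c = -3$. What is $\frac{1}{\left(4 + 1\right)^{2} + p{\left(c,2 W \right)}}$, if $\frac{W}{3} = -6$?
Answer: $\frac{9}{223} \approx 0.040359$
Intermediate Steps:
$W = -18$ ($W = 3 \left(-6\right) = -18$)
$p{\left(o,g \right)} = \frac{19 + o}{2 g}$
$\frac{1}{\left(4 + 1\right)^{2} + p{\left(c,2 W \right)}} = \frac{1}{\left(4 + 1\right)^{2} + \frac{19 - 3}{2 \cdot 2 \left(-18\right)}} = \frac{1}{5^{2} + \frac{1}{2} \frac{1}{-36} \cdot 16} = \frac{1}{25 + \frac{1}{2} \left(- \frac{1}{36}\right) 16} = \frac{1}{25 - \frac{2}{9}} = \frac{1}{\frac{223}{9}} = \frac{9}{223}$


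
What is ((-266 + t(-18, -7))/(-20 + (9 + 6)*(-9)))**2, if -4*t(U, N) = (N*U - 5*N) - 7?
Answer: 370881/96100 ≈ 3.8593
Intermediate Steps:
t(U, N) = 7/4 + 5*N/4 - N*U/4 (t(U, N) = -((N*U - 5*N) - 7)/4 = -((-5*N + N*U) - 7)/4 = -(-7 - 5*N + N*U)/4 = 7/4 + 5*N/4 - N*U/4)
((-266 + t(-18, -7))/(-20 + (9 + 6)*(-9)))**2 = ((-266 + (7/4 + (5/4)*(-7) - 1/4*(-7)*(-18)))/(-20 + (9 + 6)*(-9)))**2 = ((-266 + (7/4 - 35/4 - 63/2))/(-20 + 15*(-9)))**2 = ((-266 - 77/2)/(-20 - 135))**2 = (-609/2/(-155))**2 = (-609/2*(-1/155))**2 = (609/310)**2 = 370881/96100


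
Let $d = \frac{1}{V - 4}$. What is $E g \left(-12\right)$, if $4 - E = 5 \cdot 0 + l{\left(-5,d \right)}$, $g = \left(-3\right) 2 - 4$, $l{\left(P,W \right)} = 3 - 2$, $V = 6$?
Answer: $360$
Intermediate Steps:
$d = \frac{1}{2}$ ($d = \frac{1}{6 - 4} = \frac{1}{2} \approx 0.5$)
$l{\left(P,W \right)} = 1$
$g = -10$ ($g = -6 - 4 = -10$)
$E = 3$ ($E = 4 - \left(5 \cdot 0 + 1\right) = 4 - \left(0 + 1\right) = 4 - 1 = 3$)
$E g \left(-12\right) = 3 \left(-10\right) \left(-12\right) = \left(-30\right) \left(-12\right) = 360$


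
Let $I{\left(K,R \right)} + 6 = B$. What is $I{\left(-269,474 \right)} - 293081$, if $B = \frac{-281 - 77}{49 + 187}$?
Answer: $- \frac{34584445}{118} \approx -2.9309 \cdot 10^{5}$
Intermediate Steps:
$B = - \frac{179}{118}$ ($B = - \frac{358}{236} = \left(-358\right) \frac{1}{236} = - \frac{179}{118} \approx -1.5169$)
$I{\left(K,R \right)} = - \frac{887}{118}$ ($I{\left(K,R \right)} = -6 - \frac{179}{118} = - \frac{887}{118}$)
$I{\left(-269,474 \right)} - 293081 = - \frac{887}{118} - 293081 = - \frac{34584445}{118}$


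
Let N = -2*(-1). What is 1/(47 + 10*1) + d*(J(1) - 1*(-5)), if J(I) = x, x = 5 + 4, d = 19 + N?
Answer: 16759/57 ≈ 294.02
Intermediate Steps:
N = 2
d = 21 (d = 19 + 2 = 21)
x = 9
J(I) = 9
1/(47 + 10*1) + d*(J(1) - 1*(-5)) = 1/(47 + 10*1) + 21*(9 - 1*(-5)) = 1/(47 + 10) + 21*(9 + 5) = 1/57 + 21*14 = 1/57 + 294 = 16759/57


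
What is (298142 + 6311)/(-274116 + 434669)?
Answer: 304453/160553 ≈ 1.8963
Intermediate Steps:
(298142 + 6311)/(-274116 + 434669) = 304453/160553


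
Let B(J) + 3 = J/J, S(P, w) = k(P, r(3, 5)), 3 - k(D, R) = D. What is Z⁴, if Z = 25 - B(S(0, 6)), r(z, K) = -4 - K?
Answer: 531441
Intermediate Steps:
k(D, R) = 3 - D
S(P, w) = 3 - P
B(J) = -2 (B(J) = -3 + J/J = -3 + 1 = -2)
Z = 27 (Z = 25 - 1*(-2) = 25 + 2 = 27)
Z⁴ = 27⁴ = 531441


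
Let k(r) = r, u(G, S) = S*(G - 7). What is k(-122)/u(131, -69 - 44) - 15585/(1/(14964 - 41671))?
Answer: 2916097536631/7006 ≈ 4.1623e+8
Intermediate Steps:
u(G, S) = S*(-7 + G)
k(-122)/u(131, -69 - 44) - 15585/(1/(14964 - 41671)) = -122*1/((-69 - 44)*(-7 + 131)) - 15585/(1/(14964 - 41671)) = -122/((-113*124)) - 15585/(1/(-26707)) = -122/(-14012) - 15585/(-1/26707) = -122*(-1/14012) - 15585*(-26707) = 61/7006 + 416228595 = 2916097536631/7006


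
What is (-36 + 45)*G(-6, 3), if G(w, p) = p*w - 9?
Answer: -243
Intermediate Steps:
G(w, p) = -9 + p*w
(-36 + 45)*G(-6, 3) = (-36 + 45)*(-9 + 3*(-6)) = 9*(-9 - 18) = 9*(-27) = -243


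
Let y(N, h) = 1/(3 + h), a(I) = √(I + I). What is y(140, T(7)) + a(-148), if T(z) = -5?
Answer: -½ + 2*I*√74 ≈ -0.5 + 17.205*I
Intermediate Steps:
a(I) = √2*√I (a(I) = √(2*I) = √2*√I)
y(140, T(7)) + a(-148) = 1/(3 - 5) + √2*√(-148) = 1/(-2) + √2*(2*I*√37) = -½ + 2*I*√74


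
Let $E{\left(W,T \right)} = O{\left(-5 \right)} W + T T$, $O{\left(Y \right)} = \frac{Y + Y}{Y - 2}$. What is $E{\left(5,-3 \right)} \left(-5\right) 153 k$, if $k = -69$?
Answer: $\frac{5964705}{7} \approx 8.521 \cdot 10^{5}$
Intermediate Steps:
$O{\left(Y \right)} = \frac{2 Y}{-2 + Y}$
$E{\left(W,T \right)} = T^{2} + \frac{10 W}{7}$ ($E{\left(W,T \right)} = 2 \left(-5\right) \frac{1}{-2 - 5} W + T T = 2 \left(-5\right) \frac{1}{-7} W + T^{2} = 2 \left(-5\right) \left(- \frac{1}{7}\right) W + T^{2} = \frac{10 W}{7} + T^{2} = T^{2} + \frac{10 W}{7}$)
$E{\left(5,-3 \right)} \left(-5\right) 153 k = \left(\left(-3\right)^{2} + \frac{10}{7} \cdot 5\right) \left(-5\right) 153 \left(-69\right) = \left(9 + \frac{50}{7}\right) \left(-5\right) 153 \left(-69\right) = \frac{113}{7} \left(-5\right) 153 \left(-69\right) = \left(- \frac{565}{7}\right) 153 \left(-69\right) = \left(- \frac{86445}{7}\right) \left(-69\right) = \frac{5964705}{7}$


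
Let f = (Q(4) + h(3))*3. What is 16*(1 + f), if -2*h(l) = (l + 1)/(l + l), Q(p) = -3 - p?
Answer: -336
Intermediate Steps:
h(l) = -(1 + l)/(4*l) (h(l) = -(l + 1)/(2*(l + l)) = -(1 + l)/(2*(2*l)) = -(1 + l)*1/(2*l)/2 = -(1 + l)/(4*l))
f = -22 (f = ((-3 - 1*4) + (¼)*(-1 - 1*3)/3)*3 = ((-3 - 4) + (¼)*(⅓)*(-1 - 3))*3 = (-7 + (¼)*(⅓)*(-4))*3 = (-7 - ⅓)*3 = -22/3*3 = -22)
16*(1 + f) = 16*(1 - 22) = 16*(-21) = -336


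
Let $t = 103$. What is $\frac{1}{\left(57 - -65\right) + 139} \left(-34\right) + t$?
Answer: $\frac{26849}{261} \approx 102.87$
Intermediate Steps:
$\frac{1}{\left(57 - -65\right) + 139} \left(-34\right) + t = \frac{1}{\left(57 - -65\right) + 139} \left(-34\right) + 103 = \frac{1}{\left(57 + 65\right) + 139} \left(-34\right) + 103 = \frac{1}{122 + 139} \left(-34\right) + 103 = \frac{1}{261} \left(-34\right) + 103 = - \frac{34}{261} + 103 = \frac{26849}{261}$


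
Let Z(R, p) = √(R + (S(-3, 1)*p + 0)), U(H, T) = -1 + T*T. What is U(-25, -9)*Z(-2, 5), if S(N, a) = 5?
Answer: 80*√23 ≈ 383.67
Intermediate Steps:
U(H, T) = -1 + T²
Z(R, p) = √(R + 5*p) (Z(R, p) = √(R + (5*p + 0)) = √(R + 5*p))
U(-25, -9)*Z(-2, 5) = (-1 + (-9)²)*√(-2 + 5*5) = (-1 + 81)*√(-2 + 25) = 80*√23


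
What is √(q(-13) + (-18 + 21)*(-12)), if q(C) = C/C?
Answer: I*√35 ≈ 5.9161*I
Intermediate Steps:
q(C) = 1
√(q(-13) + (-18 + 21)*(-12)) = √(1 + (-18 + 21)*(-12)) = √(1 + 3*(-12)) = √(1 - 36) = √(-35) = I*√35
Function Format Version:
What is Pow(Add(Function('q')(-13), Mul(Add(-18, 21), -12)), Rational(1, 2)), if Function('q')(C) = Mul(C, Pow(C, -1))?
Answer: Mul(I, Pow(35, Rational(1, 2))) ≈ Mul(5.9161, I)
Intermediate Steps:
Function('q')(C) = 1
Pow(Add(Function('q')(-13), Mul(Add(-18, 21), -12)), Rational(1, 2)) = Pow(Add(1, Mul(Add(-18, 21), -12)), Rational(1, 2)) = Pow(Add(1, Mul(3, -12)), Rational(1, 2)) = Pow(Add(1, -36), Rational(1, 2)) = Pow(-35, Rational(1, 2)) = Mul(I, Pow(35, Rational(1, 2)))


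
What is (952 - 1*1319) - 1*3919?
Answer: -4286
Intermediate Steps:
(952 - 1*1319) - 1*3919 = (952 - 1319) - 3919 = -367 - 3919 = -4286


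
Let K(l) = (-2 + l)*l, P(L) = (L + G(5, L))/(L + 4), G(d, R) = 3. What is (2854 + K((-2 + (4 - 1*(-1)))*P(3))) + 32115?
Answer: 1713553/49 ≈ 34971.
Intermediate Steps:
P(L) = (3 + L)/(4 + L) (P(L) = (L + 3)/(L + 4) = (3 + L)/(4 + L))
K(l) = l*(-2 + l)
(2854 + K((-2 + (4 - 1*(-1)))*P(3))) + 32115 = (2854 + ((-2 + (4 - 1*(-1)))*((3 + 3)/(4 + 3)))*(-2 + (-2 + (4 - 1*(-1)))*((3 + 3)/(4 + 3)))) + 32115 = (2854 + ((-2 + (4 + 1))*(6/7))*(-2 + (-2 + (4 + 1))*(6/7))) + 32115 = (2854 + ((-2 + 5)*((⅐)*6))*(-2 + (-2 + 5)*((⅐)*6))) + 32115 = (2854 + (3*(6/7))*(-2 + 3*(6/7))) + 32115 = (2854 + 18*(-2 + 18/7)/7) + 32115 = (2854 + (18/7)*(4/7)) + 32115 = (2854 + 72/49) + 32115 = 139918/49 + 32115 = 1713553/49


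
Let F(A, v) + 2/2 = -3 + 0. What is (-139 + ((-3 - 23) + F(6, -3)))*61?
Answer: -10309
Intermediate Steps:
F(A, v) = -4 (F(A, v) = -1 + (-3 + 0) = -1 - 3 = -4)
(-139 + ((-3 - 23) + F(6, -3)))*61 = (-139 + ((-3 - 23) - 4))*61 = (-139 + (-26 - 4))*61 = (-139 - 30)*61 = -169*61 = -10309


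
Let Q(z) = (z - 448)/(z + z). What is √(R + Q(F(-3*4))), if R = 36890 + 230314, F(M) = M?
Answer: √9620034/6 ≈ 516.94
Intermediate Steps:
R = 267204
Q(z) = (-448 + z)/(2*z) (Q(z) = (-448 + z)/((2*z)) = (-448 + z)*(1/(2*z)) = (-448 + z)/(2*z))
√(R + Q(F(-3*4))) = √(267204 + (-448 - 3*4)/(2*((-3*4)))) = √(267204 + (½)*(-448 - 12)/(-12)) = √(267204 + (½)*(-1/12)*(-460)) = √(267204 + 115/6) = √(1603339/6) = √9620034/6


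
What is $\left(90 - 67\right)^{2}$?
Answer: $529$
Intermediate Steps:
$\left(90 - 67\right)^{2} = 23^{2} = 529$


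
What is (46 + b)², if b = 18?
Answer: 4096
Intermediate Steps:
(46 + b)² = (46 + 18)² = 64² = 4096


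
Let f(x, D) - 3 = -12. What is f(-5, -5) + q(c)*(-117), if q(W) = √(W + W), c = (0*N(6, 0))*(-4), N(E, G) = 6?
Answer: -9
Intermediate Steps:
f(x, D) = -9 (f(x, D) = 3 - 12 = -9)
c = 0 (c = (0*6)*(-4) = 0*(-4) = 0)
q(W) = √2*√W (q(W) = √(2*W) = √2*√W)
f(-5, -5) + q(c)*(-117) = -9 + (√2*√0)*(-117) = -9 + (√2*0)*(-117) = -9 + 0*(-117) = -9 + 0 = -9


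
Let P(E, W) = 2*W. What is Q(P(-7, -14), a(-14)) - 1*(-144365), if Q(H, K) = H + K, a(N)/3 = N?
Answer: 144295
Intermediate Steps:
a(N) = 3*N
Q(P(-7, -14), a(-14)) - 1*(-144365) = (2*(-14) + 3*(-14)) - 1*(-144365) = (-28 - 42) + 144365 = -70 + 144365 = 144295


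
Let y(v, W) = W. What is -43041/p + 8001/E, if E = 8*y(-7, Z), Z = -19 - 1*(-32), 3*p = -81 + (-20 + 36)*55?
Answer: -7035993/83096 ≈ -84.673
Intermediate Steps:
p = 799/3 (p = (-81 + (-20 + 36)*55)/3 = (-81 + 16*55)/3 = (-81 + 880)/3 = (1/3)*799 = 799/3 ≈ 266.33)
Z = 13 (Z = -19 + 32 = 13)
E = 104 (E = 8*13 = 104)
-43041/p + 8001/E = -43041/799/3 + 8001/104 = -43041*3/799 + 8001*(1/104) = -129123/799 + 8001/104 = -7035993/83096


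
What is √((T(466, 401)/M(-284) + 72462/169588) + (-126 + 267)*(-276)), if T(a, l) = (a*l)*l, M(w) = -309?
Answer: I*√193196456434063956306/26201346 ≈ 530.49*I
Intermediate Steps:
T(a, l) = a*l²
√((T(466, 401)/M(-284) + 72462/169588) + (-126 + 267)*(-276)) = √(((466*401²)/(-309) + 72462/169588) + (-126 + 267)*(-276)) = √(((466*160801)*(-1/309) + 72462*(1/169588)) + 141*(-276)) = √((74933266*(-1/309) + 36231/84794) - 38916) = √((-74933266/309 + 36231/84794) - 38916) = √(-6353880161825/26201346 - 38916) = √(-7373531742761/26201346) = I*√193196456434063956306/26201346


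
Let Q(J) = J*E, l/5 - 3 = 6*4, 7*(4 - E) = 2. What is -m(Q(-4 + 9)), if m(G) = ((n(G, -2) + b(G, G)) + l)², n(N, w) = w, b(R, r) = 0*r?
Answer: -17689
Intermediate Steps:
E = 26/7 (E = 4 - ⅐*2 = 4 - 2/7 = 26/7 ≈ 3.7143)
b(R, r) = 0
l = 135 (l = 15 + 5*(6*4) = 15 + 5*24 = 15 + 120 = 135)
Q(J) = 26*J/7 (Q(J) = J*(26/7) = 26*J/7)
m(G) = 17689 (m(G) = ((-2 + 0) + 135)² = (-2 + 135)² = 133² = 17689)
-m(Q(-4 + 9)) = -1*17689 = -17689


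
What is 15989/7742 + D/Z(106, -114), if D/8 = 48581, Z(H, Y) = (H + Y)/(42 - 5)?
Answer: -13916205785/7742 ≈ -1.7975e+6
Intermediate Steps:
Z(H, Y) = H/37 + Y/37 (Z(H, Y) = (H + Y)/37 = (H + Y)*(1/37) = H/37 + Y/37)
D = 388648 (D = 8*48581 = 388648)
15989/7742 + D/Z(106, -114) = 15989/7742 + 388648/((1/37)*106 + (1/37)*(-114)) = 15989*(1/7742) + 388648/(106/37 - 114/37) = 15989/7742 + 388648/(-8/37) = 15989/7742 + 388648*(-37/8) = 15989/7742 - 1797497 = -13916205785/7742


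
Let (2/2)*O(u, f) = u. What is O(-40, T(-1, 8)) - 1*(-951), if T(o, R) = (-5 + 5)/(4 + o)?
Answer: 911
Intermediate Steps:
T(o, R) = 0 (T(o, R) = 0/(4 + o) = 0)
O(u, f) = u
O(-40, T(-1, 8)) - 1*(-951) = -40 - 1*(-951) = -40 + 951 = 911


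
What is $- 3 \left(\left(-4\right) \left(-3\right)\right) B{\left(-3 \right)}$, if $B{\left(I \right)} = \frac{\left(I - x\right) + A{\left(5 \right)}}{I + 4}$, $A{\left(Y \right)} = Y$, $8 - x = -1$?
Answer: $252$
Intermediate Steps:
$x = 9$ ($x = 8 - -1 = 8 + 1 = 9$)
$B{\left(I \right)} = \frac{-4 + I}{4 + I}$ ($B{\left(I \right)} = \frac{\left(I - 9\right) + 5}{I + 4} = \frac{\left(I - 9\right) + 5}{4 + I} = \frac{\left(-9 + I\right) + 5}{4 + I} = \frac{-4 + I}{4 + I}$)
$- 3 \left(\left(-4\right) \left(-3\right)\right) B{\left(-3 \right)} = - 3 \left(\left(-4\right) \left(-3\right)\right) \frac{-4 - 3}{4 - 3} = \left(-3\right) 12 \cdot 1^{-1} \left(-7\right) = - 36 \cdot 1 \left(-7\right) = \left(-36\right) \left(-7\right) = 252$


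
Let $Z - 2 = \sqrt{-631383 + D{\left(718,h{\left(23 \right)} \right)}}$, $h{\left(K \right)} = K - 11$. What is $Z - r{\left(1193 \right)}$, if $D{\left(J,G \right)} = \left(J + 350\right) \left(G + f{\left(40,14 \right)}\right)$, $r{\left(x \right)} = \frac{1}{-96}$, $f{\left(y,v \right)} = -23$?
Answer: $\frac{193}{96} + 3 i \sqrt{71459} \approx 2.0104 + 801.95 i$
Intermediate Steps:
$r{\left(x \right)} = - \frac{1}{96}$
$h{\left(K \right)} = -11 + K$
$D{\left(J,G \right)} = \left(-23 + G\right) \left(350 + J\right)$ ($D{\left(J,G \right)} = \left(J + 350\right) \left(G - 23\right) = \left(350 + J\right) \left(-23 + G\right) = \left(-23 + G\right) \left(350 + J\right)$)
$Z = 2 + 3 i \sqrt{71459}$ ($Z = 2 + \sqrt{-631383 + \left(-8050 - 16514 + 350 \left(-11 + 23\right) + \left(-11 + 23\right) 718\right)} = 2 + \sqrt{-631383 + \left(-8050 - 16514 + 350 \cdot 12 + 12 \cdot 718\right)} = 2 + \sqrt{-631383 + \left(-8050 - 16514 + 4200 + 8616\right)} = 2 + \sqrt{-631383 - 11748} = 2 + \sqrt{-643131} = 2 + 3 i \sqrt{71459} \approx 2.0 + 801.95 i$)
$Z - r{\left(1193 \right)} = \left(2 + 3 i \sqrt{71459}\right) - - \frac{1}{96} = \left(2 + 3 i \sqrt{71459}\right) + \frac{1}{96} = \frac{193}{96} + 3 i \sqrt{71459}$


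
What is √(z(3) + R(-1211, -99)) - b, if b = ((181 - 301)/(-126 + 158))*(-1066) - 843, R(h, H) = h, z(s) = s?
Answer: -6309/2 + 2*I*√302 ≈ -3154.5 + 34.756*I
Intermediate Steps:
b = 6309/2 (b = -120/32*(-1066) - 843 = -120*1/32*(-1066) - 843 = -15/4*(-1066) - 843 = 7995/2 - 843 = 6309/2 ≈ 3154.5)
√(z(3) + R(-1211, -99)) - b = √(3 - 1211) - 1*6309/2 = √(-1208) - 6309/2 = 2*I*√302 - 6309/2 = -6309/2 + 2*I*√302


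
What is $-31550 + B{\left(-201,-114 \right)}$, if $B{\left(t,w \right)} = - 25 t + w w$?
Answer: $-13529$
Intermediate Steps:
$B{\left(t,w \right)} = w^{2} - 25 t$ ($B{\left(t,w \right)} = - 25 t + w^{2} = w^{2} - 25 t$)
$-31550 + B{\left(-201,-114 \right)} = -31550 + \left(\left(-114\right)^{2} - -5025\right) = -31550 + \left(12996 + 5025\right) = -31550 + 18021 = -13529$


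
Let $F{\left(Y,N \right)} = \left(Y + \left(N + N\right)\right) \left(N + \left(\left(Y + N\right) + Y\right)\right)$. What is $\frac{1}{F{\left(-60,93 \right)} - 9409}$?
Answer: $- \frac{1}{1093} \approx -0.00091491$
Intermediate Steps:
$F{\left(Y,N \right)} = \left(Y + 2 N\right) \left(2 N + 2 Y\right)$ ($F{\left(Y,N \right)} = \left(Y + 2 N\right) \left(N + \left(\left(N + Y\right) + Y\right)\right) = \left(Y + 2 N\right) \left(N + \left(N + 2 Y\right)\right) = \left(Y + 2 N\right) \left(2 N + 2 Y\right)$)
$\frac{1}{F{\left(-60,93 \right)} - 9409} = \frac{1}{\left(2 \left(-60\right)^{2} + 4 \cdot 93^{2} + 6 \cdot 93 \left(-60\right)\right) - 9409} = \frac{1}{\left(2 \cdot 3600 + 4 \cdot 8649 - 33480\right) - 9409} = \frac{1}{\left(7200 + 34596 - 33480\right) - 9409} = \frac{1}{8316 - 9409} = \frac{1}{-1093} = - \frac{1}{1093}$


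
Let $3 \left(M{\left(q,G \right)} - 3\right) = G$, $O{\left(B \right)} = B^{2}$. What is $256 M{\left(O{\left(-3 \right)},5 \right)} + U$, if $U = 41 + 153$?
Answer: $\frac{4166}{3} \approx 1388.7$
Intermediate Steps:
$M{\left(q,G \right)} = 3 + \frac{G}{3}$
$U = 194$
$256 M{\left(O{\left(-3 \right)},5 \right)} + U = 256 \left(3 + \frac{1}{3} \cdot 5\right) + 194 = 256 \left(3 + \frac{5}{3}\right) + 194 = 256 \cdot \frac{14}{3} + 194 = \frac{3584}{3} + 194 = \frac{4166}{3}$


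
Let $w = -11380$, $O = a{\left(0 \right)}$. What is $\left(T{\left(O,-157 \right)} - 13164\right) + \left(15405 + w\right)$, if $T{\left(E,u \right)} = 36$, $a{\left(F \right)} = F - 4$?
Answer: $-9103$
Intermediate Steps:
$a{\left(F \right)} = -4 + F$
$O = -4$ ($O = -4 + 0 = -4$)
$\left(T{\left(O,-157 \right)} - 13164\right) + \left(15405 + w\right) = \left(36 - 13164\right) + \left(15405 - 11380\right) = -13128 + 4025 = -9103$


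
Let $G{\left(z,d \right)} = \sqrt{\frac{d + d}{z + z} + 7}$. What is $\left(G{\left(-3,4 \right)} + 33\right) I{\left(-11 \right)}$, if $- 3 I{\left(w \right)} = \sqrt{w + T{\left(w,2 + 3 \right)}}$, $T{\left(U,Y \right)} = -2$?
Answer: $\frac{i \sqrt{13} \left(-99 - \sqrt{51}\right)}{9} \approx - 42.522 i$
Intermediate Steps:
$I{\left(w \right)} = - \frac{\sqrt{-2 + w}}{3}$ ($I{\left(w \right)} = - \frac{\sqrt{w - 2}}{3} = - \frac{\sqrt{-2 + w}}{3}$)
$G{\left(z,d \right)} = \sqrt{7 + \frac{d}{z}}$ ($G{\left(z,d \right)} = \sqrt{\frac{2 d}{2 z} + 7} = \sqrt{2 d \frac{1}{2 z} + 7} = \sqrt{\frac{d}{z} + 7} = \sqrt{7 + \frac{d}{z}}$)
$\left(G{\left(-3,4 \right)} + 33\right) I{\left(-11 \right)} = \left(\sqrt{7 + \frac{4}{-3}} + 33\right) \left(- \frac{\sqrt{-2 - 11}}{3}\right) = \left(\sqrt{7 + 4 \left(- \frac{1}{3}\right)} + 33\right) \left(- \frac{\sqrt{-13}}{3}\right) = \left(\sqrt{7 - \frac{4}{3}} + 33\right) \left(- \frac{i \sqrt{13}}{3}\right) = \left(\sqrt{\frac{17}{3}} + 33\right) \left(- \frac{i \sqrt{13}}{3}\right) = \left(\frac{\sqrt{51}}{3} + 33\right) \left(- \frac{i \sqrt{13}}{3}\right) = \left(33 + \frac{\sqrt{51}}{3}\right) \left(- \frac{i \sqrt{13}}{3}\right) = - \frac{i \sqrt{13} \left(33 + \frac{\sqrt{51}}{3}\right)}{3}$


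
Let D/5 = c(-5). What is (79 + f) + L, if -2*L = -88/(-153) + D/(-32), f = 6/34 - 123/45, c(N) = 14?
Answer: 111239/1440 ≈ 77.249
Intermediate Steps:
D = 70 (D = 5*14 = 70)
f = -652/255 (f = 6*(1/34) - 123*1/45 = 3/17 - 41/15 = -652/255 ≈ -2.5569)
L = 3947/4896 (L = -(-88/(-153) + 70/(-32))/2 = -(-88*(-1/153) + 70*(-1/32))/2 = -(88/153 - 35/16)/2 = -½*(-3947/2448) = 3947/4896 ≈ 0.80617)
(79 + f) + L = (79 - 652/255) + 3947/4896 = 19493/255 + 3947/4896 = 111239/1440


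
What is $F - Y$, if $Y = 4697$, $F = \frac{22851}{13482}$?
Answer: $- \frac{7033567}{1498} \approx -4695.3$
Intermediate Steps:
$F = \frac{2539}{1498}$ ($F = 22851 \cdot \frac{1}{13482} = \frac{2539}{1498} \approx 1.6949$)
$F - Y = \frac{2539}{1498} - 4697 = - \frac{7033567}{1498}$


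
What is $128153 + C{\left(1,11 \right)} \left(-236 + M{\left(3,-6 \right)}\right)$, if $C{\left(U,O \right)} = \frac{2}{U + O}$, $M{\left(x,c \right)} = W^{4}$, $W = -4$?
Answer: $\frac{384469}{3} \approx 1.2816 \cdot 10^{5}$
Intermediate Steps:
$M{\left(x,c \right)} = 256$ ($M{\left(x,c \right)} = \left(-4\right)^{4} = 256$)
$C{\left(U,O \right)} = \frac{2}{O + U}$
$128153 + C{\left(1,11 \right)} \left(-236 + M{\left(3,-6 \right)}\right) = 128153 + \frac{2}{11 + 1} \left(-236 + 256\right) = 128153 + \frac{2}{12} \cdot 20 = 128153 + 2 \cdot \frac{1}{12} \cdot 20 = 128153 + \frac{1}{6} \cdot 20 = 128153 + \frac{10}{3} = \frac{384469}{3}$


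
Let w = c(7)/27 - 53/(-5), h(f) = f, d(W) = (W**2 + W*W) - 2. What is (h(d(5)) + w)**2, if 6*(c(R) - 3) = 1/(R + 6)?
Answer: 382212042289/110880900 ≈ 3447.1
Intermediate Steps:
d(W) = -2 + 2*W**2 (d(W) = (W**2 + W**2) - 2 = 2*W**2 - 2 = -2 + 2*W**2)
c(R) = 3 + 1/(6*(6 + R)) (c(R) = 3 + 1/(6*(R + 6)) = 3 + 1/(6*(6 + R)))
w = 112793/10530 (w = ((109 + 18*7)/(6*(6 + 7)))/27 - 53/(-5) = ((1/6)*(109 + 126)/13)*(1/27) - 53*(-1/5) = ((1/6)*(1/13)*235)*(1/27) + 53/5 = (235/78)*(1/27) + 53/5 = 235/2106 + 53/5 = 112793/10530 ≈ 10.712)
(h(d(5)) + w)**2 = ((-2 + 2*5**2) + 112793/10530)**2 = ((-2 + 2*25) + 112793/10530)**2 = ((-2 + 50) + 112793/10530)**2 = (48 + 112793/10530)**2 = (618233/10530)**2 = 382212042289/110880900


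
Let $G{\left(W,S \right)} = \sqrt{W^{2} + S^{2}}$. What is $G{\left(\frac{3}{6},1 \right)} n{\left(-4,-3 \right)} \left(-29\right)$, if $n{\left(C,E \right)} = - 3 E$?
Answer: $- \frac{261 \sqrt{5}}{2} \approx -291.81$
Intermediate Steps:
$G{\left(W,S \right)} = \sqrt{S^{2} + W^{2}}$
$G{\left(\frac{3}{6},1 \right)} n{\left(-4,-3 \right)} \left(-29\right) = \sqrt{1^{2} + \left(\frac{3}{6}\right)^{2}} \left(\left(-3\right) \left(-3\right)\right) \left(-29\right) = \sqrt{1 + \left(3 \cdot \frac{1}{6}\right)^{2}} \cdot 9 \left(-29\right) = \sqrt{1 + \left(\frac{1}{2}\right)^{2}} \cdot 9 \left(-29\right) = \sqrt{1 + \frac{1}{4}} \cdot 9 \left(-29\right) = \sqrt{\frac{5}{4}} \cdot 9 \left(-29\right) = \frac{\sqrt{5}}{2} \cdot 9 \left(-29\right) = \frac{9 \sqrt{5}}{2} \left(-29\right) = - \frac{261 \sqrt{5}}{2}$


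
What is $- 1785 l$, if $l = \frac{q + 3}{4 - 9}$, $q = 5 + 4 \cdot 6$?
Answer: $11424$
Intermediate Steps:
$q = 29$ ($q = 5 + 24 = 29$)
$l = - \frac{32}{5}$ ($l = \frac{29 + 3}{4 - 9} = \frac{32}{-5} = 32 \left(- \frac{1}{5}\right) = - \frac{32}{5} \approx -6.4$)
$- 1785 l = \left(-1785\right) \left(- \frac{32}{5}\right) = 11424$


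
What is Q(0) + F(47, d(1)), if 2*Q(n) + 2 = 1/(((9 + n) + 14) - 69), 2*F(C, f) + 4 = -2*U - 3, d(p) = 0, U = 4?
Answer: -783/92 ≈ -8.5109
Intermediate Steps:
F(C, f) = -15/2 (F(C, f) = -2 + (-2*4 - 3)/2 = -2 + (-8 - 3)/2 = -2 + (1/2)*(-11) = -2 - 11/2 = -15/2)
Q(n) = -1 + 1/(2*(-46 + n)) (Q(n) = -1 + 1/(2*(((9 + n) + 14) - 69)) = -1 + 1/(2*((23 + n) - 69)) = -1 + 1/(2*(-46 + n)))
Q(0) + F(47, d(1)) = (93/2 - 1*0)/(-46 + 0) - 15/2 = (93/2 + 0)/(-46) - 15/2 = -1/46*93/2 - 15/2 = -93/92 - 15/2 = -783/92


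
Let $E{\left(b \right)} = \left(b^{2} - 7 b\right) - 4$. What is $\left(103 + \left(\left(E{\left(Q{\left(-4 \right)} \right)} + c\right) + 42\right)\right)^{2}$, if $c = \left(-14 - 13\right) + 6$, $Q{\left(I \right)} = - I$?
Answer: $11664$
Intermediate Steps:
$c = -21$ ($c = -27 + 6 = -21$)
$E{\left(b \right)} = -4 + b^{2} - 7 b$
$\left(103 + \left(\left(E{\left(Q{\left(-4 \right)} \right)} + c\right) + 42\right)\right)^{2} = \left(103 + \left(\left(\left(-4 + \left(\left(-1\right) \left(-4\right)\right)^{2} - 7 \left(\left(-1\right) \left(-4\right)\right)\right) - 21\right) + 42\right)\right)^{2} = \left(103 + \left(\left(\left(-4 + 4^{2} - 28\right) - 21\right) + 42\right)\right)^{2} = \left(103 + \left(\left(\left(-4 + 16 - 28\right) - 21\right) + 42\right)\right)^{2} = \left(103 + \left(\left(-16 - 21\right) + 42\right)\right)^{2} = \left(103 + \left(-37 + 42\right)\right)^{2} = \left(103 + 5\right)^{2} = 108^{2} = 11664$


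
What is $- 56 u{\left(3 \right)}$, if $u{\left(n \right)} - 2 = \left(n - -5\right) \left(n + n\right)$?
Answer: $-2800$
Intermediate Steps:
$u{\left(n \right)} = 2 + 2 n \left(5 + n\right)$ ($u{\left(n \right)} = 2 + \left(n - -5\right) \left(n + n\right) = 2 + \left(n + 5\right) 2 n = 2 + \left(5 + n\right) 2 n = 2 + 2 n \left(5 + n\right)$)
$- 56 u{\left(3 \right)} = - 56 \left(2 + 2 \cdot 3^{2} + 10 \cdot 3\right) = - 56 \left(2 + 2 \cdot 9 + 30\right) = - 56 \left(2 + 18 + 30\right) = \left(-56\right) 50 = -2800$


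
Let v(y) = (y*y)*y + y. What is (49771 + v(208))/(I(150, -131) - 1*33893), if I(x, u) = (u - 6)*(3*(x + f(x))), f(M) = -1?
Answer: -9048891/95132 ≈ -95.119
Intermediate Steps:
v(y) = y + y**3 (v(y) = y**2*y + y = y**3 + y = y + y**3)
I(x, u) = (-6 + u)*(-3 + 3*x) (I(x, u) = (u - 6)*(3*(x - 1)) = (-6 + u)*(3*(-1 + x)) = (-6 + u)*(-3 + 3*x))
(49771 + v(208))/(I(150, -131) - 1*33893) = (49771 + (208 + 208**3))/((18 - 18*150 - 3*(-131) + 3*(-131)*150) - 1*33893) = (49771 + (208 + 8998912))/((18 - 2700 + 393 - 58950) - 33893) = (49771 + 8999120)/(-61239 - 33893) = 9048891/(-95132) = 9048891*(-1/95132) = -9048891/95132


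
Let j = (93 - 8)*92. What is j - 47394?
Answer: -39574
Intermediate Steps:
j = 7820 (j = 85*92 = 7820)
j - 47394 = 7820 - 47394 = -39574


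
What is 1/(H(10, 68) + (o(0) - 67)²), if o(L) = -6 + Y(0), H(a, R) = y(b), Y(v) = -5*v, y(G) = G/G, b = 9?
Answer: 1/5330 ≈ 0.00018762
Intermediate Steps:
y(G) = 1
H(a, R) = 1
o(L) = -6 (o(L) = -6 - 5*0 = -6 + 0 = -6)
1/(H(10, 68) + (o(0) - 67)²) = 1/(1 + (-6 - 67)²) = 1/(1 + (-73)²) = 1/(1 + 5329) = 1/5330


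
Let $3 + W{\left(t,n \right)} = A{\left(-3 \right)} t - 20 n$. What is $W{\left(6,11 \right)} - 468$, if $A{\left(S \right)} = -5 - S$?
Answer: $-703$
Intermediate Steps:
$W{\left(t,n \right)} = -3 - 20 n - 2 t$ ($W{\left(t,n \right)} = -3 - \left(20 n - \left(-5 - -3\right) t\right) = -3 - \left(20 n - \left(-5 + 3\right) t\right) = -3 - \left(2 t + 20 n\right) = -3 - 20 n - 2 t$)
$W{\left(6,11 \right)} - 468 = \left(-3 - 220 - 12\right) - 468 = -235 - 468 = -703$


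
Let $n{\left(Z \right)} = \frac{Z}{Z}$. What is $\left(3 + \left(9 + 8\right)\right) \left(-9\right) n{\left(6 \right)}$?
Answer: $-180$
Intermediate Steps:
$n{\left(Z \right)} = 1$
$\left(3 + \left(9 + 8\right)\right) \left(-9\right) n{\left(6 \right)} = \left(3 + \left(9 + 8\right)\right) \left(-9\right) 1 = \left(3 + 17\right) \left(-9\right) 1 = 20 \left(-9\right) 1 = \left(-180\right) 1 = -180$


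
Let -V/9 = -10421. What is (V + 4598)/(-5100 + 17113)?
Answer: 98387/12013 ≈ 8.1900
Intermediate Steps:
V = 93789 (V = -9*(-10421) = 93789)
(V + 4598)/(-5100 + 17113) = (93789 + 4598)/(-5100 + 17113) = 98387/12013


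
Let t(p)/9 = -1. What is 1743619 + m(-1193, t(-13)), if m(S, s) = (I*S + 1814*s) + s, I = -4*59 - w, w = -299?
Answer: 1652125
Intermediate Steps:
t(p) = -9 (t(p) = 9*(-1) = -9)
I = 63 (I = -4*59 - 1*(-299) = -236 + 299 = 63)
m(S, s) = 63*S + 1815*s (m(S, s) = (63*S + 1814*s) + s = 63*S + 1815*s)
1743619 + m(-1193, t(-13)) = 1743619 + (63*(-1193) + 1815*(-9)) = 1743619 + (-75159 - 16335) = 1743619 - 91494 = 1652125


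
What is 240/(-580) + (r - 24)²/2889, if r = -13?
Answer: 5033/83781 ≈ 0.060073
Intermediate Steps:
240/(-580) + (r - 24)²/2889 = 240/(-580) + (-13 - 24)²/2889 = 240*(-1/580) + (-37)²*(1/2889) = -12/29 + 1369*(1/2889) = -12/29 + 1369/2889 = 5033/83781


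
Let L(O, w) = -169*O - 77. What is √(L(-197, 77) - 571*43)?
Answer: √8663 ≈ 93.075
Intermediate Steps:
L(O, w) = -77 - 169*O
√(L(-197, 77) - 571*43) = √((-77 - 169*(-197)) - 571*43) = √((-77 + 33293) - 24553) = √(33216 - 24553) = √8663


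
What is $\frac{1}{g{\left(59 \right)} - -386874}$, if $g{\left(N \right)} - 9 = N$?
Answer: $\frac{1}{386942} \approx 2.5844 \cdot 10^{-6}$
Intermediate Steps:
$g{\left(N \right)} = 9 + N$
$\frac{1}{g{\left(59 \right)} - -386874} = \frac{1}{\left(9 + 59\right) - -386874} = \frac{1}{68 + 386874} = \frac{1}{386942}$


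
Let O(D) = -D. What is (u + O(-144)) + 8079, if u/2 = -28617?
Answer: -49011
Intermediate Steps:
u = -57234 (u = 2*(-28617) = -57234)
(u + O(-144)) + 8079 = (-57234 - 1*(-144)) + 8079 = (-57234 + 144) + 8079 = -57090 + 8079 = -49011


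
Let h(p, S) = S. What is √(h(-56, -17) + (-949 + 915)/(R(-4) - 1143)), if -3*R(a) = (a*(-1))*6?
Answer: I*√22482483/1151 ≈ 4.1195*I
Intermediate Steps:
R(a) = 2*a (R(a) = -a*(-1)*6/3 = -(-a)*6/3 = -(-2)*a = 2*a)
√(h(-56, -17) + (-949 + 915)/(R(-4) - 1143)) = √(-17 + (-949 + 915)/(2*(-4) - 1143)) = √(-17 - 34/(-8 - 1143)) = √(-17 - 34/(-1151)) = √(-17 - 34*(-1/1151)) = √(-17 + 34/1151) = √(-19533/1151) = I*√22482483/1151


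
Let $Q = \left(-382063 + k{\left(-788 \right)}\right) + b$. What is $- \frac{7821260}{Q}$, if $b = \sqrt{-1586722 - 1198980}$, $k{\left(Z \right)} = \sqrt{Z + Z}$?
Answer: $\frac{7821260 i}{\sqrt{2785702} + 2 \sqrt{394} + 382063 i} \approx 20.471 + 0.091553 i$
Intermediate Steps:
$k{\left(Z \right)} = \sqrt{2} \sqrt{Z}$ ($k{\left(Z \right)} = \sqrt{2 Z} = \sqrt{2} \sqrt{Z}$)
$b = i \sqrt{2785702}$ ($b = \sqrt{-2785702} = i \sqrt{2785702} \approx 1669.0 i$)
$Q = -382063 + i \sqrt{2785702} + 2 i \sqrt{394}$ ($Q = \left(-382063 + \sqrt{2} \sqrt{-788}\right) + i \sqrt{2785702} = \left(-382063 + \sqrt{2} \cdot 2 i \sqrt{197}\right) + i \sqrt{2785702} = \left(-382063 + 2 i \sqrt{394}\right) + i \sqrt{2785702} = -382063 + i \sqrt{2785702} + 2 i \sqrt{394} \approx -3.8206 \cdot 10^{5} + 1708.7 i$)
$- \frac{7821260}{Q} = - \frac{7821260}{-382063 + i \sqrt{2785702} + 2 i \sqrt{394}}$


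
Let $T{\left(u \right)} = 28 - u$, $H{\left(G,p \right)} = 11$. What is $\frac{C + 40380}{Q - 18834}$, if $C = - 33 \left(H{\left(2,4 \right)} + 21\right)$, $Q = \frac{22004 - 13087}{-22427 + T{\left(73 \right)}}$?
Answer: $- \frac{883688928}{423246565} \approx -2.0879$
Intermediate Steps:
$Q = - \frac{8917}{22472}$ ($Q = \frac{22004 - 13087}{-22427 + \left(28 - 73\right)} = \frac{8917}{-22427 + \left(28 - 73\right)} = \frac{8917}{-22427 - 45} = \frac{8917}{-22472} = 8917 \left(- \frac{1}{22472}\right) = - \frac{8917}{22472} \approx -0.3968$)
$C = -1056$ ($C = - 33 \left(11 + 21\right) = \left(-33\right) 32 = -1056$)
$\frac{C + 40380}{Q - 18834} = \frac{-1056 + 40380}{- \frac{8917}{22472} - 18834} = \frac{39324}{- \frac{423246565}{22472}} = 39324 \left(- \frac{22472}{423246565}\right) = - \frac{883688928}{423246565}$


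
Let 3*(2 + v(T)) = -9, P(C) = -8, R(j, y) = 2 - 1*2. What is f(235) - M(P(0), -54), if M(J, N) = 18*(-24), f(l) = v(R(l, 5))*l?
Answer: -743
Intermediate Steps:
R(j, y) = 0 (R(j, y) = 2 - 2 = 0)
v(T) = -5 (v(T) = -2 + (⅓)*(-9) = -2 - 3 = -5)
f(l) = -5*l
M(J, N) = -432
f(235) - M(P(0), -54) = -5*235 - 1*(-432) = -1175 + 432 = -743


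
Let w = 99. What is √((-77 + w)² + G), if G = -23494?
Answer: I*√23010 ≈ 151.69*I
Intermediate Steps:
√((-77 + w)² + G) = √((-77 + 99)² - 23494) = √(22² - 23494) = √(484 - 23494) = √(-23010) = I*√23010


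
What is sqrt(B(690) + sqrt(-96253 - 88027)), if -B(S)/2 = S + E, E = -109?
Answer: sqrt(-1162 + 2*I*sqrt(46070)) ≈ 6.1951 + 34.646*I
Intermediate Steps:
B(S) = 218 - 2*S (B(S) = -2*(S - 109) = -2*(-109 + S) = 218 - 2*S)
sqrt(B(690) + sqrt(-96253 - 88027)) = sqrt((218 - 2*690) + sqrt(-96253 - 88027)) = sqrt((218 - 1380) + sqrt(-184280)) = sqrt(-1162 + 2*I*sqrt(46070))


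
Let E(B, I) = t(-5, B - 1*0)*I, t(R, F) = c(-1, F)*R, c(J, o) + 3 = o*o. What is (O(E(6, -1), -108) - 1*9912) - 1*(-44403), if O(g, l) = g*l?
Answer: 16671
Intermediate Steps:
c(J, o) = -3 + o² (c(J, o) = -3 + o*o = -3 + o²)
t(R, F) = R*(-3 + F²) (t(R, F) = (-3 + F²)*R = R*(-3 + F²))
E(B, I) = I*(15 - 5*B²) (E(B, I) = (-5*(-3 + (B - 1*0)²))*I = (-5*(-3 + (B + 0)²))*I = (-5*(-3 + B²))*I = (15 - 5*B²)*I = I*(15 - 5*B²))
(O(E(6, -1), -108) - 1*9912) - 1*(-44403) = ((5*(-1)*(3 - 1*6²))*(-108) - 1*9912) - 1*(-44403) = ((5*(-1)*(3 - 1*36))*(-108) - 9912) + 44403 = ((5*(-1)*(3 - 36))*(-108) - 9912) + 44403 = ((5*(-1)*(-33))*(-108) - 9912) + 44403 = (165*(-108) - 9912) + 44403 = (-17820 - 9912) + 44403 = -27732 + 44403 = 16671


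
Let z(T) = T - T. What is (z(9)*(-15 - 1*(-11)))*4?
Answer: 0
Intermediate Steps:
z(T) = 0
(z(9)*(-15 - 1*(-11)))*4 = (0*(-15 - 1*(-11)))*4 = (0*(-15 + 11))*4 = (0*(-4))*4 = 0*4 = 0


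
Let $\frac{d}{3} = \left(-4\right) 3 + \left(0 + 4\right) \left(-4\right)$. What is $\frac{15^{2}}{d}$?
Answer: $- \frac{75}{28} \approx -2.6786$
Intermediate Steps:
$d = -84$ ($d = 3 \left(\left(-4\right) 3 + \left(0 + 4\right) \left(-4\right)\right) = 3 \left(-12 + 4 \left(-4\right)\right) = 3 \left(-12 - 16\right) = 3 \left(-28\right) = -84$)
$\frac{15^{2}}{d} = \frac{15^{2}}{-84} = 225 \left(- \frac{1}{84}\right) = - \frac{75}{28}$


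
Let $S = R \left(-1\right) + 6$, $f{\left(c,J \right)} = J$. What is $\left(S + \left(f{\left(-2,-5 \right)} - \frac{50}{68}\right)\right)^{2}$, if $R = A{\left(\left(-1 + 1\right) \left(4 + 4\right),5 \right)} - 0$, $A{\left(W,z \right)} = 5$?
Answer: $\frac{25921}{1156} \approx 22.423$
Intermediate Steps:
$R = 5$ ($R = 5 - 0 = 5 + 0 = 5$)
$S = 1$ ($S = 5 \left(-1\right) + 6 = -5 + 6 = 1$)
$\left(S + \left(f{\left(-2,-5 \right)} - \frac{50}{68}\right)\right)^{2} = \left(1 - \left(5 + \frac{50}{68}\right)\right)^{2} = \left(1 - \left(5 + 50 \cdot \frac{1}{68}\right)\right)^{2} = \left(1 - \frac{195}{34}\right)^{2} = \left(- \frac{161}{34}\right)^{2} = \frac{25921}{1156}$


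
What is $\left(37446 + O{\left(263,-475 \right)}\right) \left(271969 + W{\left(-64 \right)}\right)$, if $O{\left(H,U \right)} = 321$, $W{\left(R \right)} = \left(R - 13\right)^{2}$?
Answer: $10495373766$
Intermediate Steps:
$W{\left(R \right)} = \left(-13 + R\right)^{2}$
$\left(37446 + O{\left(263,-475 \right)}\right) \left(271969 + W{\left(-64 \right)}\right) = \left(37446 + 321\right) \left(271969 + \left(-13 - 64\right)^{2}\right) = 37767 \left(271969 + \left(-77\right)^{2}\right) = 37767 \left(271969 + 5929\right) = 37767 \cdot 277898 = 10495373766$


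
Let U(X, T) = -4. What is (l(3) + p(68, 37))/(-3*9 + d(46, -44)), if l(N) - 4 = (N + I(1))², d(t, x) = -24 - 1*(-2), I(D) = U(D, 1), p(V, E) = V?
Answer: -73/49 ≈ -1.4898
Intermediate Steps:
I(D) = -4
d(t, x) = -22 (d(t, x) = -24 + 2 = -22)
l(N) = 4 + (-4 + N)² (l(N) = 4 + (N - 4)² = 4 + (-4 + N)²)
(l(3) + p(68, 37))/(-3*9 + d(46, -44)) = ((4 + (-4 + 3)²) + 68)/(-3*9 - 22) = ((4 + (-1)²) + 68)/(-27 - 22) = ((4 + 1) + 68)/(-49) = (5 + 68)*(-1/49) = 73*(-1/49) = -73/49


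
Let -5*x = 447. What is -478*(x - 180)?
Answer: 643866/5 ≈ 1.2877e+5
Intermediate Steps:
x = -447/5 (x = -1/5*447 = -447/5 ≈ -89.400)
-478*(x - 180) = -478*(-447/5 - 180) = -478*(-1347/5) = 643866/5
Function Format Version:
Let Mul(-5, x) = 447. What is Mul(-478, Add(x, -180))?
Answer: Rational(643866, 5) ≈ 1.2877e+5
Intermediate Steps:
x = Rational(-447, 5) (x = Mul(Rational(-1, 5), 447) = Rational(-447, 5) ≈ -89.400)
Mul(-478, Add(x, -180)) = Mul(-478, Add(Rational(-447, 5), -180)) = Mul(-478, Rational(-1347, 5)) = Rational(643866, 5)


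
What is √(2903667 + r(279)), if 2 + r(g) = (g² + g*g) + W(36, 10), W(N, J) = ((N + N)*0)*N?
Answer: 137*√163 ≈ 1749.1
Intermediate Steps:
W(N, J) = 0 (W(N, J) = ((2*N)*0)*N = 0*N = 0)
r(g) = -2 + 2*g² (r(g) = -2 + ((g² + g*g) + 0) = -2 + ((g² + g²) + 0) = -2 + (2*g² + 0) = -2 + 2*g²)
√(2903667 + r(279)) = √(2903667 + (-2 + 2*279²)) = √(2903667 + (-2 + 2*77841)) = √(2903667 + (-2 + 155682)) = √(2903667 + 155680) = √3059347 = 137*√163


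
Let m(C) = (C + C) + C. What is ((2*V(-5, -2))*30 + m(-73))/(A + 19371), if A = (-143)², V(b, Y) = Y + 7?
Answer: 81/39820 ≈ 0.0020342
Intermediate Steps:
V(b, Y) = 7 + Y
m(C) = 3*C (m(C) = 2*C + C = 3*C)
A = 20449
((2*V(-5, -2))*30 + m(-73))/(A + 19371) = ((2*(7 - 2))*30 + 3*(-73))/(20449 + 19371) = ((2*5)*30 - 219)/39820 = (10*30 - 219)*(1/39820) = (300 - 219)*(1/39820) = 81*(1/39820) = 81/39820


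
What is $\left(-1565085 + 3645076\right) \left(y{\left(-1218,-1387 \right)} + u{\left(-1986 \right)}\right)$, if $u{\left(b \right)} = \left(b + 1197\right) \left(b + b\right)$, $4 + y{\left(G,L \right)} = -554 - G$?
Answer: $6519873228888$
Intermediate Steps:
$y{\left(G,L \right)} = -558 - G$ ($y{\left(G,L \right)} = -4 - \left(554 + G\right) = -558 - G$)
$u{\left(b \right)} = 2 b \left(1197 + b\right)$ ($u{\left(b \right)} = \left(1197 + b\right) 2 b = 2 b \left(1197 + b\right)$)
$\left(-1565085 + 3645076\right) \left(y{\left(-1218,-1387 \right)} + u{\left(-1986 \right)}\right) = \left(-1565085 + 3645076\right) \left(\left(-558 - -1218\right) + 2 \left(-1986\right) \left(1197 - 1986\right)\right) = 2079991 \left(\left(-558 + 1218\right) + 2 \left(-1986\right) \left(-789\right)\right) = 2079991 \left(660 + 3133908\right) = 2079991 \cdot 3134568 = 6519873228888$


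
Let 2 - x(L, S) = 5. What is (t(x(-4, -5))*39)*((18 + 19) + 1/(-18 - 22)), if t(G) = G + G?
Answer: -173043/20 ≈ -8652.2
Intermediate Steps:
x(L, S) = -3 (x(L, S) = 2 - 1*5 = 2 - 5 = -3)
t(G) = 2*G
(t(x(-4, -5))*39)*((18 + 19) + 1/(-18 - 22)) = ((2*(-3))*39)*((18 + 19) + 1/(-18 - 22)) = (-6*39)*(37 + 1/(-40)) = -234*(37 - 1/40) = -234*1479/40 = -173043/20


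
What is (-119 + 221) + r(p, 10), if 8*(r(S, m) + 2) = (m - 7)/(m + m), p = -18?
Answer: 16003/160 ≈ 100.02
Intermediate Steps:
r(S, m) = -2 + (-7 + m)/(16*m) (r(S, m) = -2 + ((m - 7)/(m + m))/8 = -2 + ((-7 + m)/((2*m)))/8 = -2 + ((-7 + m)*(1/(2*m)))/8 = -2 + ((-7 + m)/(2*m))/8 = -2 + (-7 + m)/(16*m))
(-119 + 221) + r(p, 10) = (-119 + 221) + (1/16)*(-7 - 31*10)/10 = 102 + (1/16)*(⅒)*(-7 - 310) = 102 + (1/16)*(⅒)*(-317) = 102 - 317/160 = 16003/160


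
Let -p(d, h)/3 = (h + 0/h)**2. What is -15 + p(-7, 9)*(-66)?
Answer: 16023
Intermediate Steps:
p(d, h) = -3*h**2 (p(d, h) = -3*(h + 0/h)**2 = -3*(h + 0)**2 = -3*h**2)
-15 + p(-7, 9)*(-66) = -15 - 3*9**2*(-66) = -15 - 3*81*(-66) = -15 - 243*(-66) = -15 + 16038 = 16023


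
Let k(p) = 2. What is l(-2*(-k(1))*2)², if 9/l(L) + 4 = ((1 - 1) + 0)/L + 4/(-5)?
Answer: 225/64 ≈ 3.5156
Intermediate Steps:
l(L) = -15/8 (l(L) = 9/(-4 + (((1 - 1) + 0)/L + 4/(-5))) = 9/(-4 + ((0 + 0)/L + 4*(-⅕))) = 9/(-4 + (0/L - ⅘)) = 9/(-4 + (0 - ⅘)) = 9/(-4 - ⅘) = 9/(-24/5) = 9*(-5/24) = -15/8)
l(-2*(-k(1))*2)² = (-15/8)² = 225/64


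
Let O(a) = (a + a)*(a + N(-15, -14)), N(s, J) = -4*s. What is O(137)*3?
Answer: 161934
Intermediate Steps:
O(a) = 2*a*(60 + a) (O(a) = (a + a)*(a - 4*(-15)) = (2*a)*(a + 60) = (2*a)*(60 + a) = 2*a*(60 + a))
O(137)*3 = (2*137*(60 + 137))*3 = (2*137*197)*3 = 53978*3 = 161934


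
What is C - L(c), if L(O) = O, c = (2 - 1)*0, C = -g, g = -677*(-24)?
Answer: -16248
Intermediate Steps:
g = 16248
C = -16248 (C = -1*16248 = -16248)
c = 0 (c = 1*0 = 0)
C - L(c) = -16248 - 1*0 = -16248 + 0 = -16248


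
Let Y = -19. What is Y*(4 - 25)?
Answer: 399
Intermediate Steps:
Y*(4 - 25) = -19*(4 - 25) = -19*(-21) = 399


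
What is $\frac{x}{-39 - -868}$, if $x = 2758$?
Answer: $\frac{2758}{829} \approx 3.3269$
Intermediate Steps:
$\frac{x}{-39 - -868} = \frac{2758}{-39 - -868} = \frac{2758}{-39 + 868} = \frac{2758}{829}$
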